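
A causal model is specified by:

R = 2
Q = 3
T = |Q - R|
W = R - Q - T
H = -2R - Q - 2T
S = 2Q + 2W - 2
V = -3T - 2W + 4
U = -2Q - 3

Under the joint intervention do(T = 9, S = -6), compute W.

-10

Setting T = 9, S = -6 by intervention discards those variables' equations.
W = R - Q - T  [with R=2, Q=3, T=9]  = -10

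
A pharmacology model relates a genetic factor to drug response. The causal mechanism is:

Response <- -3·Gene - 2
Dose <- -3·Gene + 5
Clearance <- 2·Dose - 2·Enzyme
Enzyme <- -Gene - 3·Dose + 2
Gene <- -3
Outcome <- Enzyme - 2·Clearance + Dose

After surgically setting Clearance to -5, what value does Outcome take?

The intervention breaks the incoming arrows to Clearance: Clearance <- 2·Dose - 2·Enzyme no longer applies, and Clearance = -5.
Dose = -3·Gene + 5  [with Gene=-3]  = 14
Enzyme = -Gene - 3·Dose + 2  [with Gene=-3, Dose=14]  = -37
Outcome = Enzyme - 2·Clearance + Dose  [with Enzyme=-37, Clearance=-5, Dose=14]  = -13

-13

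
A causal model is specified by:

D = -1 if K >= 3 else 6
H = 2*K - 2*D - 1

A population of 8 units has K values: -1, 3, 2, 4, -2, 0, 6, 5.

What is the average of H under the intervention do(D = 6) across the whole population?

do(D=6) breaks D's dependence on K. With D=6 fixed, H across the units is -15, -7, -9, -5, -17, -13, -1, -3, mean -8.75.

-8.75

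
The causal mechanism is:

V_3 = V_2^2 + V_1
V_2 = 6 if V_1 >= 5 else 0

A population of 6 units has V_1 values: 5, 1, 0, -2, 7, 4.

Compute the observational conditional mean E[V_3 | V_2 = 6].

Conditioning on V_2=6 selects the 2 unit(s) with V_1 ∈ {5, 7}. Their V_3 values: 41, 43. Mean = 42.

42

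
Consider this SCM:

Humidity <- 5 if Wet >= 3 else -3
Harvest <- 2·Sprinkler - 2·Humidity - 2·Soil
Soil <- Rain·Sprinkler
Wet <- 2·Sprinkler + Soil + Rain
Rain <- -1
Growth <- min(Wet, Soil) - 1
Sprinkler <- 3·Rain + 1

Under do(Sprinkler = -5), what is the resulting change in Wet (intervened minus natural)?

-3

Under do(Sprinkler=-5), the mechanism Sprinkler <- 3·Rain + 1 is discarded; Sprinkler is fixed at -5.
Soil = Rain·Sprinkler  [with Rain=-1, Sprinkler=-5]  = 5
Wet = 2·Sprinkler + Soil + Rain  [with Sprinkler=-5, Soil=5, Rain=-1]  = -6
Without intervention: Sprinkler = 3·Rain + 1  [with Rain=-1]  = -2; Soil = Rain·Sprinkler  [with Rain=-1, Sprinkler=-2]  = 2; Wet = 2·Sprinkler + Soil + Rain  [with Sprinkler=-2, Soil=2, Rain=-1]  = -3.
Change = -6 − (-3) = -3.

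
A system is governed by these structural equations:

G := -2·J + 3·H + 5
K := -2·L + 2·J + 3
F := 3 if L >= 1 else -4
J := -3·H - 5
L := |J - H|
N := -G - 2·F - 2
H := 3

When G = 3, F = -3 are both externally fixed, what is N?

Under do(G = 3, F = -3), each intervened variable's structural equation is replaced by its fixed value.
N = -G - 2·F - 2  [with G=3, F=-3]  = 1

1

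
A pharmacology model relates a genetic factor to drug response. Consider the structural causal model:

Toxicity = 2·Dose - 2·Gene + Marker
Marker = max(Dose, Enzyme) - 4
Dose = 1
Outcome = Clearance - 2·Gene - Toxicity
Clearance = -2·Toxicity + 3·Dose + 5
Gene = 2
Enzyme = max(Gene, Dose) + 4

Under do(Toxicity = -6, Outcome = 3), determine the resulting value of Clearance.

20

Under do(Toxicity = -6, Outcome = 3), each intervened variable's structural equation is replaced by its fixed value.
Clearance = -2·Toxicity + 3·Dose + 5  [with Toxicity=-6, Dose=1]  = 20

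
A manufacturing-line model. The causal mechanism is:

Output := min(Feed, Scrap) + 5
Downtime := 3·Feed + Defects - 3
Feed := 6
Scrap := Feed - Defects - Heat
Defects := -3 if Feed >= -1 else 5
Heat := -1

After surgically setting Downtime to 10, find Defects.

-3

do(Downtime=10) replaces the equation Downtime := 3·Feed + Defects - 3 with the constant Downtime = 10.
Defects is not downstream of the intervention, so its value is determined by the original equations.
Defects = -3 if Feed >= -1 else 5  [with Feed=6]  = -3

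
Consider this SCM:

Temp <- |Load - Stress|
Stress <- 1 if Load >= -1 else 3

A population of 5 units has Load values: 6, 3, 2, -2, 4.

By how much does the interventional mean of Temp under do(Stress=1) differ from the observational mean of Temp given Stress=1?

The intervention sets Stress=1 in all 5 units regardless of Load. Recomputing Temp per unit gives 5, 2, 1, 3, 3; average 2.8.
E[Temp|Stress=1] averages over only the 4 units with Stress=1 (Load = 6, 3, 2, 4): Temp = 5, 2, 1, 3, mean 2.75.
Difference = 2.8 − 2.75 = 0.05.

0.05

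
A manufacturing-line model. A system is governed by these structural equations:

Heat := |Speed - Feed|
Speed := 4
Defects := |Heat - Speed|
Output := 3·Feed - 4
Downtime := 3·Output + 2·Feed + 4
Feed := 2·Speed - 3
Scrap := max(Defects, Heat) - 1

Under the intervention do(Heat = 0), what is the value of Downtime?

47

The intervention breaks the incoming arrows to Heat: Heat := |Speed - Feed| no longer applies, and Heat = 0.
Downtime is not downstream of the intervention, so its value is determined by the original equations.
Feed = 2·Speed - 3  [with Speed=4]  = 5
Output = 3·Feed - 4  [with Feed=5]  = 11
Downtime = 3·Output + 2·Feed + 4  [with Output=11, Feed=5]  = 47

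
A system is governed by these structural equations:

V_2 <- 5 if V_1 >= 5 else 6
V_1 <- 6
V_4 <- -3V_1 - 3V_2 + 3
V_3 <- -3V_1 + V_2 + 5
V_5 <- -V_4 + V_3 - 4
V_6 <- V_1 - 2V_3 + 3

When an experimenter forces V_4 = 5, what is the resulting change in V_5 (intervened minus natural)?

-35

Intervening sets V_4 = 5 and removes its equation (V_4 <- -3V_1 - 3V_2 + 3).
V_2 = 5 if V_1 >= 5 else 6  [with V_1=6]  = 5
V_3 = -3V_1 + V_2 + 5  [with V_1=6, V_2=5]  = -8
V_5 = -V_4 + V_3 - 4  [with V_4=5, V_3=-8]  = -17
Without intervention: V_2 = 5 if V_1 >= 5 else 6  [with V_1=6]  = 5; V_3 = -3V_1 + V_2 + 5  [with V_1=6, V_2=5]  = -8; V_4 = -3V_1 - 3V_2 + 3  [with V_1=6, V_2=5]  = -30; V_5 = -V_4 + V_3 - 4  [with V_4=-30, V_3=-8]  = 18.
Change = -17 − 18 = -35.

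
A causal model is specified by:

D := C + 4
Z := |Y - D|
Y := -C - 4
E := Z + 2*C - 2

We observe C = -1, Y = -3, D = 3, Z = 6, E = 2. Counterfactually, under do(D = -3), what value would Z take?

The intervention breaks the incoming arrows to D: D := C + 4 no longer applies, and D = -3.
Y = -C - 4  [with C=-1]  = -3
Z = |Y - D|  [with Y=-3, D=-3]  = 0

0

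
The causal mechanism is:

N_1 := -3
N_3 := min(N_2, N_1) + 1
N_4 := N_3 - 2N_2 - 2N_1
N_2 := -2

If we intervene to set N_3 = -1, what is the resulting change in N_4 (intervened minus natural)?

1

The intervention breaks the incoming arrows to N_3: N_3 := min(N_2, N_1) + 1 no longer applies, and N_3 = -1.
N_4 = N_3 - 2N_2 - 2N_1  [with N_3=-1, N_2=-2, N_1=-3]  = 9
Without intervention: N_3 = min(N_2, N_1) + 1  [with N_2=-2, N_1=-3]  = -2; N_4 = N_3 - 2N_2 - 2N_1  [with N_3=-2, N_2=-2, N_1=-3]  = 8.
Change = 9 − 8 = 1.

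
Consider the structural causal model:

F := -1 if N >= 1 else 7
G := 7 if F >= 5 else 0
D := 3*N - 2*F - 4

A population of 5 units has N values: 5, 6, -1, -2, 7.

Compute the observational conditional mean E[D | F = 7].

-22.5

Conditioning on F=7 selects the 2 unit(s) with N ∈ {-1, -2}. Their D values: -21, -24. Mean = -22.5.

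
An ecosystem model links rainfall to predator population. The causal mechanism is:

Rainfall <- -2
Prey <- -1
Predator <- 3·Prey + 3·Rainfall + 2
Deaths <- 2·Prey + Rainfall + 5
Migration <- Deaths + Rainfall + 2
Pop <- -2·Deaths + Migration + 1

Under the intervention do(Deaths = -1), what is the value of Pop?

Under do(Deaths=-1), the mechanism Deaths <- 2·Prey + Rainfall + 5 is discarded; Deaths is fixed at -1.
Migration = Deaths + Rainfall + 2  [with Deaths=-1, Rainfall=-2]  = -1
Pop = -2·Deaths + Migration + 1  [with Deaths=-1, Migration=-1]  = 2

2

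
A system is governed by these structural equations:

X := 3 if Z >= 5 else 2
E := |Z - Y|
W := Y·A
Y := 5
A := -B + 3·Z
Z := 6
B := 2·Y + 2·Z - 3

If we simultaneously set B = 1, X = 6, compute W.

85

Setting B = 1, X = 6 by intervention discards those variables' equations.
A = -B + 3·Z  [with B=1, Z=6]  = 17
W = Y·A  [with Y=5, A=17]  = 85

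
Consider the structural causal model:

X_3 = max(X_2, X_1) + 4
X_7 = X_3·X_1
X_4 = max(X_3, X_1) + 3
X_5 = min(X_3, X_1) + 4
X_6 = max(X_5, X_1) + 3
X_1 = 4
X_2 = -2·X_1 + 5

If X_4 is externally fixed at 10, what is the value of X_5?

8

Intervening sets X_4 = 10 and removes its equation (X_4 = max(X_3, X_1) + 3).
No directed path runs from X_4 to X_5, so X_5 keeps its natural value.
X_2 = -2·X_1 + 5  [with X_1=4]  = -3
X_3 = max(X_2, X_1) + 4  [with X_2=-3, X_1=4]  = 8
X_5 = min(X_3, X_1) + 4  [with X_3=8, X_1=4]  = 8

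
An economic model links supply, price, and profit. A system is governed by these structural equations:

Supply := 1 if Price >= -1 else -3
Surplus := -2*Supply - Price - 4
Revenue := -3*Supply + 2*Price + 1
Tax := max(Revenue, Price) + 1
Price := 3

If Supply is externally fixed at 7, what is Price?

3

Under do(Supply=7), the mechanism Supply := 1 if Price >= -1 else -3 is discarded; Supply is fixed at 7.
Price is not downstream of the intervention, so its value is determined by the original equations.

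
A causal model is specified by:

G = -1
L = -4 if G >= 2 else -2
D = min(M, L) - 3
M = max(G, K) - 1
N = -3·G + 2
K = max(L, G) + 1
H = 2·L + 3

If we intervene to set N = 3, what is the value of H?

Under do(N=3), the mechanism N = -3·G + 2 is discarded; N is fixed at 3.
Since H is not a descendant of the intervened variable, it is unaffected.
L = -4 if G >= 2 else -2  [with G=-1]  = -2
H = 2·L + 3  [with L=-2]  = -1

-1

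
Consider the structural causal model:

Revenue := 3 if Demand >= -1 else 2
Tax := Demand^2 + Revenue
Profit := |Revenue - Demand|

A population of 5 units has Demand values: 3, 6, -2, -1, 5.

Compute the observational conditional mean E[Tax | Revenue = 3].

20.75

Conditioning on Revenue=3 selects the 4 unit(s) with Demand ∈ {3, 6, -1, 5}. Their Tax values: 12, 39, 4, 28. Mean = 20.75.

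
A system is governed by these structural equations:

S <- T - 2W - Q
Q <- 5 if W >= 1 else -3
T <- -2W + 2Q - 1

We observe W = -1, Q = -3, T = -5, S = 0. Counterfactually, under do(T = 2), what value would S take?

The intervention breaks the incoming arrows to T: T <- -2W + 2Q - 1 no longer applies, and T = 2.
Q = 5 if W >= 1 else -3  [with W=-1]  = -3
S = T - 2W - Q  [with T=2, W=-1, Q=-3]  = 7

7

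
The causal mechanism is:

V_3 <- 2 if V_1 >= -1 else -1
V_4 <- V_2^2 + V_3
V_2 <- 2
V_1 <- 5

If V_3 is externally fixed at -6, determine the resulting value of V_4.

-2

The intervention breaks the incoming arrows to V_3: V_3 <- 2 if V_1 >= -1 else -1 no longer applies, and V_3 = -6.
V_4 = V_2^2 + V_3  [with V_2=2, V_3=-6]  = -2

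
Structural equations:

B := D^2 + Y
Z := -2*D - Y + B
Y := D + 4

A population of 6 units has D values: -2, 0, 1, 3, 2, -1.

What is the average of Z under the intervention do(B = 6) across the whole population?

The intervention sets B=6 in all 6 units regardless of D. Recomputing Z per unit gives 8, 2, -1, -7, -4, 5; average 0.5.

0.5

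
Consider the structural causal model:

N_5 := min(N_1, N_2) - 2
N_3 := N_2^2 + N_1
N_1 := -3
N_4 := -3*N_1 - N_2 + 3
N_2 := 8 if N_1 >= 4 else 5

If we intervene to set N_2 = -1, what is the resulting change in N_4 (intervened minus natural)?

Under do(N_2=-1), the mechanism N_2 := 8 if N_1 >= 4 else 5 is discarded; N_2 is fixed at -1.
N_4 = -3*N_1 - N_2 + 3  [with N_1=-3, N_2=-1]  = 13
Without intervention: N_2 = 8 if N_1 >= 4 else 5  [with N_1=-3]  = 5; N_4 = -3*N_1 - N_2 + 3  [with N_1=-3, N_2=5]  = 7.
Change = 13 − 7 = 6.

6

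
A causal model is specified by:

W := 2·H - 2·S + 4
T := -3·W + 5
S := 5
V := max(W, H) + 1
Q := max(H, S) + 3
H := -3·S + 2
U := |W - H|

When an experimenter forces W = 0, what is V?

do(W=0) replaces the equation W := 2·H - 2·S + 4 with the constant W = 0.
H = -3·S + 2  [with S=5]  = -13
V = max(W, H) + 1  [with W=0, H=-13]  = 1

1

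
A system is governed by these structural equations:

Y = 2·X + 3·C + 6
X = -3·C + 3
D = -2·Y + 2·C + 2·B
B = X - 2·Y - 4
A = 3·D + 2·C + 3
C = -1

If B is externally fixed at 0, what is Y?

Under do(B=0), the mechanism B = X - 2·Y - 4 is discarded; B is fixed at 0.
Since Y is not a descendant of the intervened variable, it is unaffected.
X = -3·C + 3  [with C=-1]  = 6
Y = 2·X + 3·C + 6  [with X=6, C=-1]  = 15

15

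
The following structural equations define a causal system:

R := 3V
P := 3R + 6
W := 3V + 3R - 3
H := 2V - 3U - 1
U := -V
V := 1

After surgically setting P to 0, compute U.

-1

do(P=0) replaces the equation P := 3R + 6 with the constant P = 0.
U is not downstream of the intervention, so its value is determined by the original equations.
U = -V  [with V=1]  = -1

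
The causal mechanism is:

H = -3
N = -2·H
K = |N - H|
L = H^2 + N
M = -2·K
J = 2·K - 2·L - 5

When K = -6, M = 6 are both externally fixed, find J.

-47

Setting K = -6, M = 6 by intervention discards those variables' equations.
N = -2·H  [with H=-3]  = 6
L = H^2 + N  [with H=-3, N=6]  = 15
J = 2·K - 2·L - 5  [with K=-6, L=15]  = -47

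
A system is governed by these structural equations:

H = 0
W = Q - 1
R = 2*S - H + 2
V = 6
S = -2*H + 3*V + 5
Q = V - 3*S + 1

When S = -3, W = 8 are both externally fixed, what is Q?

16

Setting S = -3, W = 8 by intervention discards those variables' equations.
Q = V - 3*S + 1  [with V=6, S=-3]  = 16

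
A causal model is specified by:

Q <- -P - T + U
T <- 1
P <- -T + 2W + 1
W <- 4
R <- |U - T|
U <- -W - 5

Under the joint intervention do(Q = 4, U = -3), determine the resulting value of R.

4

Setting Q = 4, U = -3 by intervention discards those variables' equations.
R = |U - T|  [with U=-3, T=1]  = 4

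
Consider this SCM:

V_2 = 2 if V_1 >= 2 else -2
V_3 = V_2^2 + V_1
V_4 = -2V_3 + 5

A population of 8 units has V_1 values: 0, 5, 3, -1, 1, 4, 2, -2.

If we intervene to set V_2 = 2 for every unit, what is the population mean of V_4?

do(V_2=2) breaks V_2's dependence on V_1. With V_2=2 fixed, V_4 across the units is -3, -13, -9, -1, -5, -11, -7, 1, mean -6.

-6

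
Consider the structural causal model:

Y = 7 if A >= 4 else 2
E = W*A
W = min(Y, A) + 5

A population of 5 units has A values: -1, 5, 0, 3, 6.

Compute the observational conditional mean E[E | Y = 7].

Observing Y=7 restricts to units where Y's equation naturally yields 7: A ∈ {5, 6}. In that subpopulation E = 50, 66, mean 58.

58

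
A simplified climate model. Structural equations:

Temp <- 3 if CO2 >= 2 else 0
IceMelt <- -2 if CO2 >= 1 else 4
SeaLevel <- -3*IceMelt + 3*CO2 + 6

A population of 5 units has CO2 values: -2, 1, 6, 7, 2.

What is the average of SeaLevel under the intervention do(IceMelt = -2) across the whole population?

20.4

do(IceMelt=-2) breaks IceMelt's dependence on CO2. With IceMelt=-2 fixed, SeaLevel across the units is 6, 15, 30, 33, 18, mean 20.4.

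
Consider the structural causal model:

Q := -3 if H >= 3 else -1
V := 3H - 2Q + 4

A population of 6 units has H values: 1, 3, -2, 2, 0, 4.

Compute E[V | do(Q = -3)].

14

The intervention sets Q=-3 in all 6 units regardless of H. Recomputing V per unit gives 13, 19, 4, 16, 10, 22; average 14.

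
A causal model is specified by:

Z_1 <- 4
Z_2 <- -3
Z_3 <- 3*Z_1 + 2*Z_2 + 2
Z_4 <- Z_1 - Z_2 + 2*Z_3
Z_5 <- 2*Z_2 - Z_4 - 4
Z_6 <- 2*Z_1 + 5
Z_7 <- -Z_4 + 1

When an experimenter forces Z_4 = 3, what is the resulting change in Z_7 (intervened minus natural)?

The intervention breaks the incoming arrows to Z_4: Z_4 <- Z_1 - Z_2 + 2*Z_3 no longer applies, and Z_4 = 3.
Z_7 = -Z_4 + 1  [with Z_4=3]  = -2
Without intervention: Z_3 = 3*Z_1 + 2*Z_2 + 2  [with Z_1=4, Z_2=-3]  = 8; Z_4 = Z_1 - Z_2 + 2*Z_3  [with Z_1=4, Z_2=-3, Z_3=8]  = 23; Z_7 = -Z_4 + 1  [with Z_4=23]  = -22.
Change = -2 − (-22) = 20.

20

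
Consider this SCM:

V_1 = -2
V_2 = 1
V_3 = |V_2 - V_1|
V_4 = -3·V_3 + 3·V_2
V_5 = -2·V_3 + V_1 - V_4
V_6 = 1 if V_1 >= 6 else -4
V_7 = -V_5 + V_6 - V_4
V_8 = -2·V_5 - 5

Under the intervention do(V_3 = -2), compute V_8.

The intervention breaks the incoming arrows to V_3: V_3 = |V_2 - V_1| no longer applies, and V_3 = -2.
V_4 = -3·V_3 + 3·V_2  [with V_3=-2, V_2=1]  = 9
V_5 = -2·V_3 + V_1 - V_4  [with V_3=-2, V_1=-2, V_4=9]  = -7
V_8 = -2·V_5 - 5  [with V_5=-7]  = 9

9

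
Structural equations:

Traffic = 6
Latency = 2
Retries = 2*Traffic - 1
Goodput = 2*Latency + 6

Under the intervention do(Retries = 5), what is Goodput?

The intervention breaks the incoming arrows to Retries: Retries = 2*Traffic - 1 no longer applies, and Retries = 5.
Goodput is not downstream of the intervention, so its value is determined by the original equations.
Goodput = 2*Latency + 6  [with Latency=2]  = 10

10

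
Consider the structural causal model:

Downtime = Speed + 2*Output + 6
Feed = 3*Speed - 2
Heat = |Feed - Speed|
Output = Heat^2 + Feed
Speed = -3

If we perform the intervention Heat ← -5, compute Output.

The intervention breaks the incoming arrows to Heat: Heat = |Feed - Speed| no longer applies, and Heat = -5.
Feed = 3*Speed - 2  [with Speed=-3]  = -11
Output = Heat^2 + Feed  [with Heat=-5, Feed=-11]  = 14

14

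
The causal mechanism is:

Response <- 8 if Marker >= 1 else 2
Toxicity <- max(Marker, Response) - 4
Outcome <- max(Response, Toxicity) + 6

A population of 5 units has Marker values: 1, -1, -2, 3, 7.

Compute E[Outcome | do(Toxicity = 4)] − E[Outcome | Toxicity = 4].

Under do(Toxicity=4), Toxicity's equation is replaced by Toxicity=4 for every unit. Per-unit Outcome: 14, 10, 10, 14, 14. Mean = 12.4.
Conditioning on Toxicity=4 selects the 3 unit(s) with Marker ∈ {1, 3, 7}. Their Outcome values: 14, 14, 14. Mean = 14.
Difference = 12.4 − 14 = -1.6.

-1.6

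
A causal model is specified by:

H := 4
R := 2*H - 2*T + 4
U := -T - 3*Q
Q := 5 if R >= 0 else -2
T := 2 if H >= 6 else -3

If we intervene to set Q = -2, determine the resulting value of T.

The intervention breaks the incoming arrows to Q: Q := 5 if R >= 0 else -2 no longer applies, and Q = -2.
Since T is not a descendant of the intervened variable, it is unaffected.
T = 2 if H >= 6 else -3  [with H=4]  = -3

-3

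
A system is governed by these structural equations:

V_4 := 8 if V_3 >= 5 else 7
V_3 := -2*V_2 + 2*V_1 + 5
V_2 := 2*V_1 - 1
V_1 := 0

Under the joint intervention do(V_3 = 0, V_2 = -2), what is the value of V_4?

7

The joint intervention fixes V_3 = 0, V_2 = -2, removing each variable's own equation.
V_4 = 8 if V_3 >= 5 else 7  [with V_3=0]  = 7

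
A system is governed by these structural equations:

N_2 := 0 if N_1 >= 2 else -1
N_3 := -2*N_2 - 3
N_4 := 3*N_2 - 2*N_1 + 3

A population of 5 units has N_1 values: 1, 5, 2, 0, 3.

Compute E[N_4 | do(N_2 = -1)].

Under do(N_2=-1), N_2's equation is replaced by N_2=-1 for every unit. Per-unit N_4: -2, -10, -4, 0, -6. Mean = -4.4.

-4.4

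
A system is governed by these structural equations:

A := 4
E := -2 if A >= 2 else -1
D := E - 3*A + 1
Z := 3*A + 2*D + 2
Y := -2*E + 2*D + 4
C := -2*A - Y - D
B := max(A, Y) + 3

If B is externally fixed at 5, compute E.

-2

Under do(B=5), the mechanism B := max(A, Y) + 3 is discarded; B is fixed at 5.
E is not downstream of the intervention, so its value is determined by the original equations.
E = -2 if A >= 2 else -1  [with A=4]  = -2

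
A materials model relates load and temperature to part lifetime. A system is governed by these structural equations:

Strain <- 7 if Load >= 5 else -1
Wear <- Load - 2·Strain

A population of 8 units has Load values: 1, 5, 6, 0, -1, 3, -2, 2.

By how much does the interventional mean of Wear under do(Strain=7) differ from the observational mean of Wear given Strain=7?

-3.75

Every unit gets Strain=7 under the intervention. Wear values become -13, -9, -8, -14, -15, -11, -16, -12; E[Wear|do(Strain=7)] = -12.25.
Observing Strain=7 restricts to units where Strain's equation naturally yields 7: Load ∈ {5, 6}. In that subpopulation Wear = -9, -8, mean -8.5.
Difference = -12.25 − (-8.5) = -3.75.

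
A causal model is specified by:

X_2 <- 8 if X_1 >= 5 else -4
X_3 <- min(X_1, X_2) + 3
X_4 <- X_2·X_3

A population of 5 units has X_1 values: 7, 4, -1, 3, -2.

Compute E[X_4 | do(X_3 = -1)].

1.6

The intervention sets X_3=-1 in all 5 units regardless of X_1. Recomputing X_4 per unit gives -8, 4, 4, 4, 4; average 1.6.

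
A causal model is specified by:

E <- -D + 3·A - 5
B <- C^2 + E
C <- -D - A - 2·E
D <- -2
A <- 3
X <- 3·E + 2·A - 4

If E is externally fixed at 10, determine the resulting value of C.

The intervention breaks the incoming arrows to E: E <- -D + 3·A - 5 no longer applies, and E = 10.
C = -D - A - 2·E  [with D=-2, A=3, E=10]  = -21

-21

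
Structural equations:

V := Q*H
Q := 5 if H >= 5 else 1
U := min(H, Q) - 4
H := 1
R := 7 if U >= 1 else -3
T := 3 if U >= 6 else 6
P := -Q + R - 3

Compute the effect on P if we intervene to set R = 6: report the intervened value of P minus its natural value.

Under do(R=6), the mechanism R := 7 if U >= 1 else -3 is discarded; R is fixed at 6.
Q = 5 if H >= 5 else 1  [with H=1]  = 1
P = -Q + R - 3  [with Q=1, R=6]  = 2
Without intervention: Q = 5 if H >= 5 else 1  [with H=1]  = 1; U = min(H, Q) - 4  [with H=1, Q=1]  = -3; R = 7 if U >= 1 else -3  [with U=-3]  = -3; P = -Q + R - 3  [with Q=1, R=-3]  = -7.
Change = 2 − (-7) = 9.

9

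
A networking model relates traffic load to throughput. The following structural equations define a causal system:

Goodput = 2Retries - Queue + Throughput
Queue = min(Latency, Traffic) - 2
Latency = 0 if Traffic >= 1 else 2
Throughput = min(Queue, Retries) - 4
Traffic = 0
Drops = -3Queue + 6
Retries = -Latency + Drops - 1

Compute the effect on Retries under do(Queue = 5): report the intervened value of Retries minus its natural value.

do(Queue=5) replaces the equation Queue = min(Latency, Traffic) - 2 with the constant Queue = 5.
Latency = 0 if Traffic >= 1 else 2  [with Traffic=0]  = 2
Drops = -3Queue + 6  [with Queue=5]  = -9
Retries = -Latency + Drops - 1  [with Latency=2, Drops=-9]  = -12
Without intervention: Latency = 0 if Traffic >= 1 else 2  [with Traffic=0]  = 2; Queue = min(Latency, Traffic) - 2  [with Latency=2, Traffic=0]  = -2; Drops = -3Queue + 6  [with Queue=-2]  = 12; Retries = -Latency + Drops - 1  [with Latency=2, Drops=12]  = 9.
Change = -12 − 9 = -21.

-21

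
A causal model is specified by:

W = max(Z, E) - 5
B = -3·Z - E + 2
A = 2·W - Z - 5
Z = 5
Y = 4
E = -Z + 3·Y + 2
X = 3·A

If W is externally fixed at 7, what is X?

12

The intervention breaks the incoming arrows to W: W = max(Z, E) - 5 no longer applies, and W = 7.
A = 2·W - Z - 5  [with W=7, Z=5]  = 4
X = 3·A  [with A=4]  = 12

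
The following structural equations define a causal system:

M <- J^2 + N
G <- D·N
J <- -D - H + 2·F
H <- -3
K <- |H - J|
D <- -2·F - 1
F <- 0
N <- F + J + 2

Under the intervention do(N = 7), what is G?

do(N=7) replaces the equation N <- F + J + 2 with the constant N = 7.
D = -2·F - 1  [with F=0]  = -1
G = D·N  [with D=-1, N=7]  = -7

-7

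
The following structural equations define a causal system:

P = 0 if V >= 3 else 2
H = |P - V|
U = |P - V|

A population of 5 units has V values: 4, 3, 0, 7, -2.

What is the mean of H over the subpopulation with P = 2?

3

Observing P=2 restricts to units where P's equation naturally yields 2: V ∈ {0, -2}. In that subpopulation H = 2, 4, mean 3.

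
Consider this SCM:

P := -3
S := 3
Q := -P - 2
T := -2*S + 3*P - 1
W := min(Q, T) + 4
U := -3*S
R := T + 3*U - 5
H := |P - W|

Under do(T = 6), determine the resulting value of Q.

Under do(T=6), the mechanism T := -2*S + 3*P - 1 is discarded; T is fixed at 6.
Since Q is not a descendant of the intervened variable, it is unaffected.
Q = -P - 2  [with P=-3]  = 1

1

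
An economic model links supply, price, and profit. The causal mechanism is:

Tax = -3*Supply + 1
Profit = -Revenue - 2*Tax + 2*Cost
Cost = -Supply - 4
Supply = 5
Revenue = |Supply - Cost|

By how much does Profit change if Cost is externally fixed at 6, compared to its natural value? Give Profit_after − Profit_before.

do(Cost=6) replaces the equation Cost = -Supply - 4 with the constant Cost = 6.
Revenue = |Supply - Cost|  [with Supply=5, Cost=6]  = 1
Tax = -3*Supply + 1  [with Supply=5]  = -14
Profit = -Revenue - 2*Tax + 2*Cost  [with Revenue=1, Tax=-14, Cost=6]  = 39
Without intervention: Cost = -Supply - 4  [with Supply=5]  = -9; Revenue = |Supply - Cost|  [with Supply=5, Cost=-9]  = 14; Tax = -3*Supply + 1  [with Supply=5]  = -14; Profit = -Revenue - 2*Tax + 2*Cost  [with Revenue=14, Tax=-14, Cost=-9]  = -4.
Change = 39 − (-4) = 43.

43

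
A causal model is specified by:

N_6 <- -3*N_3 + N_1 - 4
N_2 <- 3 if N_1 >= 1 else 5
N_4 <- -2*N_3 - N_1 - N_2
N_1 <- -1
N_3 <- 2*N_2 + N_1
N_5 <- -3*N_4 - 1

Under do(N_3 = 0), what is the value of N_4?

The intervention breaks the incoming arrows to N_3: N_3 <- 2*N_2 + N_1 no longer applies, and N_3 = 0.
N_2 = 3 if N_1 >= 1 else 5  [with N_1=-1]  = 5
N_4 = -2*N_3 - N_1 - N_2  [with N_3=0, N_1=-1, N_2=5]  = -4

-4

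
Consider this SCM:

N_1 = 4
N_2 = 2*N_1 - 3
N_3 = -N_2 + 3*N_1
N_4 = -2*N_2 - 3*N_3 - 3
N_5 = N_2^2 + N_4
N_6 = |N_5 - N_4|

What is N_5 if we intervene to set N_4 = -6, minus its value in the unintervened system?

Intervening sets N_4 = -6 and removes its equation (N_4 = -2*N_2 - 3*N_3 - 3).
N_2 = 2*N_1 - 3  [with N_1=4]  = 5
N_5 = N_2^2 + N_4  [with N_2=5, N_4=-6]  = 19
Without intervention: N_2 = 2*N_1 - 3  [with N_1=4]  = 5; N_3 = -N_2 + 3*N_1  [with N_2=5, N_1=4]  = 7; N_4 = -2*N_2 - 3*N_3 - 3  [with N_2=5, N_3=7]  = -34; N_5 = N_2^2 + N_4  [with N_2=5, N_4=-34]  = -9.
Change = 19 − (-9) = 28.

28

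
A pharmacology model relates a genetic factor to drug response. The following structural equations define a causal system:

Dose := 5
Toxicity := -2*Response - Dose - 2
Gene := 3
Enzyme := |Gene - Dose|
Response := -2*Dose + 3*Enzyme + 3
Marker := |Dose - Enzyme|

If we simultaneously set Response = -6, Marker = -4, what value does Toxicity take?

5

Setting Response = -6, Marker = -4 by intervention discards those variables' equations.
Toxicity = -2*Response - Dose - 2  [with Response=-6, Dose=5]  = 5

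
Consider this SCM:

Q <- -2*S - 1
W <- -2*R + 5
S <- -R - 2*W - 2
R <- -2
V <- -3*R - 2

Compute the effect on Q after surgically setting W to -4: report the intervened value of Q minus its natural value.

do(W=-4) replaces the equation W <- -2*R + 5 with the constant W = -4.
S = -R - 2*W - 2  [with R=-2, W=-4]  = 8
Q = -2*S - 1  [with S=8]  = -17
Without intervention: W = -2*R + 5  [with R=-2]  = 9; S = -R - 2*W - 2  [with R=-2, W=9]  = -18; Q = -2*S - 1  [with S=-18]  = 35.
Change = -17 − 35 = -52.

-52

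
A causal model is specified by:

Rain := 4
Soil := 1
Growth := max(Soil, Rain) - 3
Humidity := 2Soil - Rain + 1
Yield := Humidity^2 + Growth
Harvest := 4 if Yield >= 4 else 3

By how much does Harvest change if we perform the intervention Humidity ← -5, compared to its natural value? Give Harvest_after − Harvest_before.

Under do(Humidity=-5), the mechanism Humidity := 2Soil - Rain + 1 is discarded; Humidity is fixed at -5.
Growth = max(Soil, Rain) - 3  [with Soil=1, Rain=4]  = 1
Yield = Humidity^2 + Growth  [with Humidity=-5, Growth=1]  = 26
Harvest = 4 if Yield >= 4 else 3  [with Yield=26]  = 4
Without intervention: Growth = max(Soil, Rain) - 3  [with Soil=1, Rain=4]  = 1; Humidity = 2Soil - Rain + 1  [with Soil=1, Rain=4]  = -1; Yield = Humidity^2 + Growth  [with Humidity=-1, Growth=1]  = 2; Harvest = 4 if Yield >= 4 else 3  [with Yield=2]  = 3.
Change = 4 − 3 = 1.

1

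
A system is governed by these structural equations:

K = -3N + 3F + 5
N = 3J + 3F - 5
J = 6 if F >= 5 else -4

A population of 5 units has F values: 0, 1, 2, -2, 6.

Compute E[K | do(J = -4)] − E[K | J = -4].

-6.9

do(J=-4) breaks J's dependence on F. With J=-4 fixed, K across the units is 56, 50, 44, 68, 20, mean 47.6.
Conditioning on J=-4 selects the 4 unit(s) with F ∈ {0, 1, 2, -2}. Their K values: 56, 50, 44, 68. Mean = 54.5.
Difference = 47.6 − 54.5 = -6.9.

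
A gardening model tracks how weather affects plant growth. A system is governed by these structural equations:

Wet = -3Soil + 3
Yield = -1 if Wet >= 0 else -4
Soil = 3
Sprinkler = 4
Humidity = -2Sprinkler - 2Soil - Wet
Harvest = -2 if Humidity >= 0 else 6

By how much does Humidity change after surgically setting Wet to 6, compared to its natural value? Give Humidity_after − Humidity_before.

The intervention breaks the incoming arrows to Wet: Wet = -3Soil + 3 no longer applies, and Wet = 6.
Humidity = -2Sprinkler - 2Soil - Wet  [with Sprinkler=4, Soil=3, Wet=6]  = -20
Without intervention: Wet = -3Soil + 3  [with Soil=3]  = -6; Humidity = -2Sprinkler - 2Soil - Wet  [with Sprinkler=4, Soil=3, Wet=-6]  = -8.
Change = -20 − (-8) = -12.

-12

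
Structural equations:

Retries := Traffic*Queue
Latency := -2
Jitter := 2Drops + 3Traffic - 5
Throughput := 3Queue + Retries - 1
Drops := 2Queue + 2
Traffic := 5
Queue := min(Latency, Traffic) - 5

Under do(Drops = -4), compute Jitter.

Under do(Drops=-4), the mechanism Drops := 2Queue + 2 is discarded; Drops is fixed at -4.
Jitter = 2Drops + 3Traffic - 5  [with Drops=-4, Traffic=5]  = 2

2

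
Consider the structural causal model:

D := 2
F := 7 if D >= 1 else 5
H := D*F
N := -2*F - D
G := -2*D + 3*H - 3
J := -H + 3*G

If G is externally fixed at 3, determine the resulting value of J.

-5

The intervention breaks the incoming arrows to G: G := -2*D + 3*H - 3 no longer applies, and G = 3.
F = 7 if D >= 1 else 5  [with D=2]  = 7
H = D*F  [with D=2, F=7]  = 14
J = -H + 3*G  [with H=14, G=3]  = -5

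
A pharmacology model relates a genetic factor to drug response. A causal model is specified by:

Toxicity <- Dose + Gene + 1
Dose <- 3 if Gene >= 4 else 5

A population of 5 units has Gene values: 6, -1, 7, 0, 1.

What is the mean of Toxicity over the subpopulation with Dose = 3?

Conditioning on Dose=3 selects the 2 unit(s) with Gene ∈ {6, 7}. Their Toxicity values: 10, 11. Mean = 10.5.

10.5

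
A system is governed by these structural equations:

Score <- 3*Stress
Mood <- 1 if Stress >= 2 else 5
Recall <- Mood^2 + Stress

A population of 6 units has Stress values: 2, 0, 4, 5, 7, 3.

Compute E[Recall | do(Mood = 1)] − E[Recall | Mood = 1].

do(Mood=1) breaks Mood's dependence on Stress. With Mood=1 fixed, Recall across the units is 3, 1, 5, 6, 8, 4, mean 4.5.
Observing Mood=1 restricts to units where Mood's equation naturally yields 1: Stress ∈ {2, 4, 5, 7, 3}. In that subpopulation Recall = 3, 5, 6, 8, 4, mean 5.2.
Difference = 4.5 − 5.2 = -0.7.

-0.7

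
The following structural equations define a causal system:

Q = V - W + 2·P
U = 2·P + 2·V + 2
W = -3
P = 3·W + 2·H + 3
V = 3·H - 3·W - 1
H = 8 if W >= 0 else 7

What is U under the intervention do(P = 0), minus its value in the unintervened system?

-16

do(P=0) replaces the equation P = 3·W + 2·H + 3 with the constant P = 0.
H = 8 if W >= 0 else 7  [with W=-3]  = 7
V = 3·H - 3·W - 1  [with H=7, W=-3]  = 29
U = 2·P + 2·V + 2  [with P=0, V=29]  = 60
Without intervention: H = 8 if W >= 0 else 7  [with W=-3]  = 7; P = 3·W + 2·H + 3  [with W=-3, H=7]  = 8; V = 3·H - 3·W - 1  [with H=7, W=-3]  = 29; U = 2·P + 2·V + 2  [with P=8, V=29]  = 76.
Change = 60 − 76 = -16.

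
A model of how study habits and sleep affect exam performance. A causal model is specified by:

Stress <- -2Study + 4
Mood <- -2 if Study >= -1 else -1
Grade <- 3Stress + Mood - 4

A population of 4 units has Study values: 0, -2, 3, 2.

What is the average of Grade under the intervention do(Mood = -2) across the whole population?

Every unit gets Mood=-2 under the intervention. Grade values become 6, 18, -12, -6; E[Grade|do(Mood=-2)] = 1.5.

1.5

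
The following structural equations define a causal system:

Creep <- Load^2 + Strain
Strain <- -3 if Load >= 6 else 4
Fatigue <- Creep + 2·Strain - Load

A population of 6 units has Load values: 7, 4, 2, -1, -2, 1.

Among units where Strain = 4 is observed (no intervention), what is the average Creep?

9.2

Observing Strain=4 restricts to units where Strain's equation naturally yields 4: Load ∈ {4, 2, -1, -2, 1}. In that subpopulation Creep = 20, 8, 5, 8, 5, mean 9.2.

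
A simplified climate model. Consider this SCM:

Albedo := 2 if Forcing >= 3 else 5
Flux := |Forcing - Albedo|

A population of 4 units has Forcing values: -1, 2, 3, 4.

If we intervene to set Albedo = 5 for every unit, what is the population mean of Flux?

3

Under do(Albedo=5), Albedo's equation is replaced by Albedo=5 for every unit. Per-unit Flux: 6, 3, 2, 1. Mean = 3.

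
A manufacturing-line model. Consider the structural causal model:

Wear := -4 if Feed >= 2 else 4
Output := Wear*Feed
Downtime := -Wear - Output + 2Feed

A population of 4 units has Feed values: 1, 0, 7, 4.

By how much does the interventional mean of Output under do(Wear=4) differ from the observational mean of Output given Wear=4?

10

Under do(Wear=4), Wear's equation is replaced by Wear=4 for every unit. Per-unit Output: 4, 0, 28, 16. Mean = 12.
E[Output|Wear=4] averages over only the 2 units with Wear=4 (Feed = 1, 0): Output = 4, 0, mean 2.
Difference = 12 − 2 = 10.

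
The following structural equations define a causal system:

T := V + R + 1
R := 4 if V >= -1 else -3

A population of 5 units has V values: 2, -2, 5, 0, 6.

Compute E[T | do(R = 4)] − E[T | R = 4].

-1.05

Under do(R=4), R's equation is replaced by R=4 for every unit. Per-unit T: 7, 3, 10, 5, 11. Mean = 7.2.
Observing R=4 restricts to units where R's equation naturally yields 4: V ∈ {2, 5, 0, 6}. In that subpopulation T = 7, 10, 5, 11, mean 8.25.
Difference = 7.2 − 8.25 = -1.05.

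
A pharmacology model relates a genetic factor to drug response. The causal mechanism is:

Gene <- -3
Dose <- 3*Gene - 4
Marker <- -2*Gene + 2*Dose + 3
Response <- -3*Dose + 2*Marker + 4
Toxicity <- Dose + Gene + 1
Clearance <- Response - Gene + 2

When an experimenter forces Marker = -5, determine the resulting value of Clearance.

The intervention breaks the incoming arrows to Marker: Marker <- -2*Gene + 2*Dose + 3 no longer applies, and Marker = -5.
Dose = 3*Gene - 4  [with Gene=-3]  = -13
Response = -3*Dose + 2*Marker + 4  [with Dose=-13, Marker=-5]  = 33
Clearance = Response - Gene + 2  [with Response=33, Gene=-3]  = 38

38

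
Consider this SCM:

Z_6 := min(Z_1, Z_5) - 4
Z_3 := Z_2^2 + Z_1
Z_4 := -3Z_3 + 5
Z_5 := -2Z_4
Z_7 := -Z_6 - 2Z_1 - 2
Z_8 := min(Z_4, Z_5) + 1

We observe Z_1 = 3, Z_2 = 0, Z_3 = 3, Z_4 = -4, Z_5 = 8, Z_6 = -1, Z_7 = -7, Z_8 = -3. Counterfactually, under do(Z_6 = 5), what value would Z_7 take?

Intervening sets Z_6 = 5 and removes its equation (Z_6 := min(Z_1, Z_5) - 4).
Z_7 = -Z_6 - 2Z_1 - 2  [with Z_6=5, Z_1=3]  = -13

-13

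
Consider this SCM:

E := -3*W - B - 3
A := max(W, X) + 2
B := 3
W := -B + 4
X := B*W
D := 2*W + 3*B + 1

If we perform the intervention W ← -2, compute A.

0

do(W=-2) replaces the equation W := -B + 4 with the constant W = -2.
X = B*W  [with B=3, W=-2]  = -6
A = max(W, X) + 2  [with W=-2, X=-6]  = 0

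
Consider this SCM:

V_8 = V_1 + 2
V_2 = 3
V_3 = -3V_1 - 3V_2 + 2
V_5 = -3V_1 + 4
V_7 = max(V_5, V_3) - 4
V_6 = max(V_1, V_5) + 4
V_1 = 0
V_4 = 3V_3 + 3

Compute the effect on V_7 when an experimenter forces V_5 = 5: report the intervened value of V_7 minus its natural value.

Under do(V_5=5), the mechanism V_5 = -3V_1 + 4 is discarded; V_5 is fixed at 5.
V_3 = -3V_1 - 3V_2 + 2  [with V_1=0, V_2=3]  = -7
V_7 = max(V_5, V_3) - 4  [with V_5=5, V_3=-7]  = 1
Without intervention: V_3 = -3V_1 - 3V_2 + 2  [with V_1=0, V_2=3]  = -7; V_5 = -3V_1 + 4  [with V_1=0]  = 4; V_7 = max(V_5, V_3) - 4  [with V_5=4, V_3=-7]  = 0.
Change = 1 − 0 = 1.

1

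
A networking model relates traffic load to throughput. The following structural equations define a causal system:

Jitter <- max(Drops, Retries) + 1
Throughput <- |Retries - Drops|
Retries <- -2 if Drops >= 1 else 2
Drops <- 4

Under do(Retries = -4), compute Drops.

Under do(Retries=-4), the mechanism Retries <- -2 if Drops >= 1 else 2 is discarded; Retries is fixed at -4.
Drops is not downstream of the intervention, so its value is determined by the original equations.

4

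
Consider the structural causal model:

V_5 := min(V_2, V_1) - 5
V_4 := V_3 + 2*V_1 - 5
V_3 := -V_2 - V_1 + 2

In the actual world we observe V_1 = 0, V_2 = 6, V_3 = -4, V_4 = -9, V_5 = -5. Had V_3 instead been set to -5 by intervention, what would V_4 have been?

-10

The intervention breaks the incoming arrows to V_3: V_3 := -V_2 - V_1 + 2 no longer applies, and V_3 = -5.
V_4 = V_3 + 2*V_1 - 5  [with V_3=-5, V_1=0]  = -10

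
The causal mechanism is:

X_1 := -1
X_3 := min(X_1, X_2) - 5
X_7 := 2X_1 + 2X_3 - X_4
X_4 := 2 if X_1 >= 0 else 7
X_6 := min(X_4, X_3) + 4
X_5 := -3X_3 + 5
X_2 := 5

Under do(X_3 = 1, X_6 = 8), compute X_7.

Under do(X_3 = 1, X_6 = 8), each intervened variable's structural equation is replaced by its fixed value.
X_4 = 2 if X_1 >= 0 else 7  [with X_1=-1]  = 7
X_7 = 2X_1 + 2X_3 - X_4  [with X_1=-1, X_3=1, X_4=7]  = -7

-7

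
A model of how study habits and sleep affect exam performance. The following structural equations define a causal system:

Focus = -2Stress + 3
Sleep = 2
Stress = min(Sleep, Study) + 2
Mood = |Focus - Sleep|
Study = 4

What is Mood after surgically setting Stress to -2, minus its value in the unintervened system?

-2

do(Stress=-2) replaces the equation Stress = min(Sleep, Study) + 2 with the constant Stress = -2.
Focus = -2Stress + 3  [with Stress=-2]  = 7
Mood = |Focus - Sleep|  [with Focus=7, Sleep=2]  = 5
Without intervention: Stress = min(Sleep, Study) + 2  [with Sleep=2, Study=4]  = 4; Focus = -2Stress + 3  [with Stress=4]  = -5; Mood = |Focus - Sleep|  [with Focus=-5, Sleep=2]  = 7.
Change = 5 − 7 = -2.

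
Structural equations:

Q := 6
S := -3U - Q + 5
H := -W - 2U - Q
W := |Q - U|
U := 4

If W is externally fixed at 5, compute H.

-19

The intervention breaks the incoming arrows to W: W := |Q - U| no longer applies, and W = 5.
H = -W - 2U - Q  [with W=5, U=4, Q=6]  = -19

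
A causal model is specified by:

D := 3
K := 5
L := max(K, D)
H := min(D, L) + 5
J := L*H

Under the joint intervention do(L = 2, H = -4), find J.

-8

Setting L = 2, H = -4 by intervention discards those variables' equations.
J = L*H  [with L=2, H=-4]  = -8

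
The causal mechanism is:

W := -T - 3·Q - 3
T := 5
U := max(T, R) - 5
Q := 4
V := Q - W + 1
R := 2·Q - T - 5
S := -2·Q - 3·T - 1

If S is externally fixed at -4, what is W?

The intervention breaks the incoming arrows to S: S := -2·Q - 3·T - 1 no longer applies, and S = -4.
W is not downstream of the intervention, so its value is determined by the original equations.
W = -T - 3·Q - 3  [with T=5, Q=4]  = -20

-20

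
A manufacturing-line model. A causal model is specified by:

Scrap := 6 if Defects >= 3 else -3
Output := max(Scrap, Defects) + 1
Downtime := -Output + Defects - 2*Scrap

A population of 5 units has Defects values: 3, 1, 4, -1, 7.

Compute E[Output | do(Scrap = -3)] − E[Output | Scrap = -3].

Under do(Scrap=-3), Scrap's equation is replaced by Scrap=-3 for every unit. Per-unit Output: 4, 2, 5, 0, 8. Mean = 3.8.
Observing Scrap=-3 restricts to units where Scrap's equation naturally yields -3: Defects ∈ {1, -1}. In that subpopulation Output = 2, 0, mean 1.
Difference = 3.8 − 1 = 2.8.

2.8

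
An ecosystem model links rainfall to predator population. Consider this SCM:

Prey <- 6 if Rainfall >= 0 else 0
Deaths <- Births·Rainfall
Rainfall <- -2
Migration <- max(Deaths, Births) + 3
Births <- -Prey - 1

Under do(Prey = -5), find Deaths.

Under do(Prey=-5), the mechanism Prey <- 6 if Rainfall >= 0 else 0 is discarded; Prey is fixed at -5.
Births = -Prey - 1  [with Prey=-5]  = 4
Deaths = Births·Rainfall  [with Births=4, Rainfall=-2]  = -8

-8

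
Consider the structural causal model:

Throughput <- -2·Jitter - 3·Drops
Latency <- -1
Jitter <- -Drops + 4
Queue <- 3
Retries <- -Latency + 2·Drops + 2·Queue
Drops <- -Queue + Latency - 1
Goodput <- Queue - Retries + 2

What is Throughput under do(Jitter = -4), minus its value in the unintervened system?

The intervention breaks the incoming arrows to Jitter: Jitter <- -Drops + 4 no longer applies, and Jitter = -4.
Drops = -Queue + Latency - 1  [with Queue=3, Latency=-1]  = -5
Throughput = -2·Jitter - 3·Drops  [with Jitter=-4, Drops=-5]  = 23
Without intervention: Drops = -Queue + Latency - 1  [with Queue=3, Latency=-1]  = -5; Jitter = -Drops + 4  [with Drops=-5]  = 9; Throughput = -2·Jitter - 3·Drops  [with Jitter=9, Drops=-5]  = -3.
Change = 23 − (-3) = 26.

26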